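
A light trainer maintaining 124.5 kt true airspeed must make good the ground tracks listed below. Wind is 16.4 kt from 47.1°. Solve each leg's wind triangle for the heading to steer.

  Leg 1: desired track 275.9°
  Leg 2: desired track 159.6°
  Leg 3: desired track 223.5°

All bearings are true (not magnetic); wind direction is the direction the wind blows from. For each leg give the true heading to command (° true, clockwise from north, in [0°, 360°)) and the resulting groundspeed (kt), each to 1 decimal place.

Leg 1: heading=281.6°, groundspeed=134.7 kt
Leg 2: heading=152.6°, groundspeed=129.9 kt
Leg 3: heading=223.0°, groundspeed=140.9 kt

Leg 1: desired track 275.9°; wind correction +5.7° → command heading 281.6°, groundspeed 134.7 kt
Leg 2: desired track 159.6°; wind correction -7.0° → command heading 152.6°, groundspeed 129.9 kt
Leg 3: desired track 223.5°; wind correction -0.5° → command heading 223.0°, groundspeed 140.9 kt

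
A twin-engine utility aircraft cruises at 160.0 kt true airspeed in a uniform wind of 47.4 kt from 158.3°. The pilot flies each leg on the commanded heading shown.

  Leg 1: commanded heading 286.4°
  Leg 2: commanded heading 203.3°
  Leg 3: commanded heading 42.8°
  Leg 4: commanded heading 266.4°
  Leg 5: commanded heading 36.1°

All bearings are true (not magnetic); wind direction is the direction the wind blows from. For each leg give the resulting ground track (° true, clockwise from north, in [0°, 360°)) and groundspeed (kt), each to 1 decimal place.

Leg 1: heading 286.4°; drift +11.2° → track 297.6°, groundspeed 192.9 kt
Leg 2: heading 203.3°; drift +14.8° → track 218.1°, groundspeed 130.8 kt
Leg 3: heading 42.8°; drift -13.3° → track 29.5°, groundspeed 185.4 kt
Leg 4: heading 266.4°; drift +14.5° → track 280.9°, groundspeed 180.4 kt
Leg 5: heading 36.1°; drift -12.2° → track 23.9°, groundspeed 189.6 kt

Leg 1: track=297.6°, groundspeed=192.9 kt
Leg 2: track=218.1°, groundspeed=130.8 kt
Leg 3: track=29.5°, groundspeed=185.4 kt
Leg 4: track=280.9°, groundspeed=180.4 kt
Leg 5: track=23.9°, groundspeed=189.6 kt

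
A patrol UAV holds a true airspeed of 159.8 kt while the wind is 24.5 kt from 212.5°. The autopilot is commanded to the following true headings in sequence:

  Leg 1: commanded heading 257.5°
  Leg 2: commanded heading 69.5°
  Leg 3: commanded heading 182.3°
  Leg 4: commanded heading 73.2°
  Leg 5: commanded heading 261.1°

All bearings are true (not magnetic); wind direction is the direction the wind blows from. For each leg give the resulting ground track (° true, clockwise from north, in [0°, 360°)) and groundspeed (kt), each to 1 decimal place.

Leg 1: heading 257.5°; drift +6.9° → track 264.4°, groundspeed 143.5 kt
Leg 2: heading 69.5°; drift -4.7° → track 64.8°, groundspeed 180.0 kt
Leg 3: heading 182.3°; drift -5.1° → track 177.2°, groundspeed 139.2 kt
Leg 4: heading 73.2°; drift -5.1° → track 68.1°, groundspeed 179.1 kt
Leg 5: heading 261.1°; drift +7.3° → track 268.4°, groundspeed 144.8 kt

Leg 1: track=264.4°, groundspeed=143.5 kt
Leg 2: track=64.8°, groundspeed=180.0 kt
Leg 3: track=177.2°, groundspeed=139.2 kt
Leg 4: track=68.1°, groundspeed=179.1 kt
Leg 5: track=268.4°, groundspeed=144.8 kt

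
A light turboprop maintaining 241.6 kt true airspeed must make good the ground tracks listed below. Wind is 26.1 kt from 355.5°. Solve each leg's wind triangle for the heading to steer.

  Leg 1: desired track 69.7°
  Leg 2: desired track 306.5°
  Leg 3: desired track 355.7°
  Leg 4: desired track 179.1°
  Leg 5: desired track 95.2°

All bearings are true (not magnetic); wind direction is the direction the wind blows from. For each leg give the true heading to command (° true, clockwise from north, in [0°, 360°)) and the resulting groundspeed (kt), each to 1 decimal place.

Leg 1: desired track 69.7°; wind correction -6.0° → command heading 63.7°, groundspeed 233.2 kt
Leg 2: desired track 306.5°; wind correction +4.7° → command heading 311.2°, groundspeed 223.7 kt
Leg 3: desired track 355.7°; wind correction +0.0° → command heading 355.7°, groundspeed 215.5 kt
Leg 4: desired track 179.1°; wind correction +0.4° → command heading 179.5°, groundspeed 267.6 kt
Leg 5: desired track 95.2°; wind correction -6.1° → command heading 89.1°, groundspeed 244.6 kt

Leg 1: heading=63.7°, groundspeed=233.2 kt
Leg 2: heading=311.2°, groundspeed=223.7 kt
Leg 3: heading=355.7°, groundspeed=215.5 kt
Leg 4: heading=179.5°, groundspeed=267.6 kt
Leg 5: heading=89.1°, groundspeed=244.6 kt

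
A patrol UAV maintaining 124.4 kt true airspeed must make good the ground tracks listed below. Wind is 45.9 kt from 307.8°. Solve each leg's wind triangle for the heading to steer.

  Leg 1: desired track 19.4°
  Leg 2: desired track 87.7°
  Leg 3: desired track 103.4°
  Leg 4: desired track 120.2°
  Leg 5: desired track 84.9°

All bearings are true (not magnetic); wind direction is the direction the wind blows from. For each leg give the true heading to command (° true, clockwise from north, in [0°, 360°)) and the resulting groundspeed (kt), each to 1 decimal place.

Leg 1: desired track 19.4°; wind correction -20.5° → command heading 358.9°, groundspeed 102.0 kt
Leg 2: desired track 87.7°; wind correction -13.7° → command heading 74.0°, groundspeed 155.9 kt
Leg 3: desired track 103.4°; wind correction -8.8° → command heading 94.6°, groundspeed 164.7 kt
Leg 4: desired track 120.2°; wind correction -2.8° → command heading 117.4°, groundspeed 169.7 kt
Leg 5: desired track 84.9°; wind correction -14.5° → command heading 70.4°, groundspeed 154.0 kt

Leg 1: heading=358.9°, groundspeed=102.0 kt
Leg 2: heading=74.0°, groundspeed=155.9 kt
Leg 3: heading=94.6°, groundspeed=164.7 kt
Leg 4: heading=117.4°, groundspeed=169.7 kt
Leg 5: heading=70.4°, groundspeed=154.0 kt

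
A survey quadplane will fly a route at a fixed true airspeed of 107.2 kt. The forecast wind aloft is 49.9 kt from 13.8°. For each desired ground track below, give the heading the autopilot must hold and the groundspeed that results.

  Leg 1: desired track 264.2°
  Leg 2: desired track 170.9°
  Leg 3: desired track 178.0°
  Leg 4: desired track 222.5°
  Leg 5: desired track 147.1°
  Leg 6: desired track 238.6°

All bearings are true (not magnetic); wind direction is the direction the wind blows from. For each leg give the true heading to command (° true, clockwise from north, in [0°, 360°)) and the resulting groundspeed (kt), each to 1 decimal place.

Leg 1: desired track 264.2°; wind correction +26.0° → command heading 290.2°, groundspeed 113.1 kt
Leg 2: desired track 170.9°; wind correction -10.4° → command heading 160.5°, groundspeed 151.4 kt
Leg 3: desired track 178.0°; wind correction -7.3° → command heading 170.7°, groundspeed 154.4 kt
Leg 4: desired track 222.5°; wind correction +12.9° → command heading 235.4°, groundspeed 148.3 kt
Leg 5: desired track 147.1°; wind correction -19.8° → command heading 127.3°, groundspeed 135.1 kt
Leg 6: desired track 238.6°; wind correction +19.1° → command heading 257.7°, groundspeed 136.7 kt

Leg 1: heading=290.2°, groundspeed=113.1 kt
Leg 2: heading=160.5°, groundspeed=151.4 kt
Leg 3: heading=170.7°, groundspeed=154.4 kt
Leg 4: heading=235.4°, groundspeed=148.3 kt
Leg 5: heading=127.3°, groundspeed=135.1 kt
Leg 6: heading=257.7°, groundspeed=136.7 kt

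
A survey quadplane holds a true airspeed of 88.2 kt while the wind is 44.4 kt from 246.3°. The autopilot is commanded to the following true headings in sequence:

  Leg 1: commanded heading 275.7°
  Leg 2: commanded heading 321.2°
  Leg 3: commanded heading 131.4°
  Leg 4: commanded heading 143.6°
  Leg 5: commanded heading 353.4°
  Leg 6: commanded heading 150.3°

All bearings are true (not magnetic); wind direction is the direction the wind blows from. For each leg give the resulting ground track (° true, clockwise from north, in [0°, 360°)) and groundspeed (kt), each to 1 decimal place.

Leg 1: track=299.5°, groundspeed=54.1 kt
Leg 2: track=350.4°, groundspeed=87.8 kt
Leg 3: track=110.8°, groundspeed=114.2 kt
Leg 4: track=119.7°, groundspeed=107.1 kt
Leg 5: track=16.1°, groundspeed=109.8 kt
Leg 6: track=124.9°, groundspeed=102.8 kt

Leg 1: heading 275.7°; drift +23.8° → track 299.5°, groundspeed 54.1 kt
Leg 2: heading 321.2°; drift +29.2° → track 350.4°, groundspeed 87.8 kt
Leg 3: heading 131.4°; drift -20.6° → track 110.8°, groundspeed 114.2 kt
Leg 4: heading 143.6°; drift -23.9° → track 119.7°, groundspeed 107.1 kt
Leg 5: heading 353.4°; drift +22.7° → track 16.1°, groundspeed 109.8 kt
Leg 6: heading 150.3°; drift -25.4° → track 124.9°, groundspeed 102.8 kt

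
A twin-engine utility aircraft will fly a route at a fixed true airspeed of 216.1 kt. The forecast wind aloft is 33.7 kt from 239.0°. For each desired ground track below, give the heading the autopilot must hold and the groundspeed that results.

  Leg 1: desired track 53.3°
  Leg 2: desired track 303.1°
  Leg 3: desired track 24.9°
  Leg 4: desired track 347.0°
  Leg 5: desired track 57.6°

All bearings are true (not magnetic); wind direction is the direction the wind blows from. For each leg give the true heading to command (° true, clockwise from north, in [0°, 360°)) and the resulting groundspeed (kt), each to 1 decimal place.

Leg 1: heading=52.4°, groundspeed=249.6 kt
Leg 2: heading=295.0°, groundspeed=199.2 kt
Leg 3: heading=19.9°, groundspeed=243.2 kt
Leg 4: heading=338.5°, groundspeed=224.1 kt
Leg 5: heading=57.4°, groundspeed=249.8 kt

Leg 1: desired track 53.3°; wind correction -0.9° → command heading 52.4°, groundspeed 249.6 kt
Leg 2: desired track 303.1°; wind correction -8.1° → command heading 295.0°, groundspeed 199.2 kt
Leg 3: desired track 24.9°; wind correction -5.0° → command heading 19.9°, groundspeed 243.2 kt
Leg 4: desired track 347.0°; wind correction -8.5° → command heading 338.5°, groundspeed 224.1 kt
Leg 5: desired track 57.6°; wind correction -0.2° → command heading 57.4°, groundspeed 249.8 kt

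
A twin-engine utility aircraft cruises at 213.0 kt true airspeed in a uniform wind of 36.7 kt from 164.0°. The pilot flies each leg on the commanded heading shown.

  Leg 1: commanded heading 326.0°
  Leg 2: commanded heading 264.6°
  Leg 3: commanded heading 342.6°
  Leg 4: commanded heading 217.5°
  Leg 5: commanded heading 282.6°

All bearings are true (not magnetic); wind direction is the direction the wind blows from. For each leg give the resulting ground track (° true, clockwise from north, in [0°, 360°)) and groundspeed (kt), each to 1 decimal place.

Leg 1: track=328.6°, groundspeed=248.2 kt
Leg 2: track=273.9°, groundspeed=222.7 kt
Leg 3: track=342.8°, groundspeed=249.7 kt
Leg 4: track=226.3°, groundspeed=193.4 kt
Leg 5: track=290.6°, groundspeed=232.8 kt

Leg 1: heading 326.0°; drift +2.6° → track 328.6°, groundspeed 248.2 kt
Leg 2: heading 264.6°; drift +9.3° → track 273.9°, groundspeed 222.7 kt
Leg 3: heading 342.6°; drift +0.2° → track 342.8°, groundspeed 249.7 kt
Leg 4: heading 217.5°; drift +8.8° → track 226.3°, groundspeed 193.4 kt
Leg 5: heading 282.6°; drift +8.0° → track 290.6°, groundspeed 232.8 kt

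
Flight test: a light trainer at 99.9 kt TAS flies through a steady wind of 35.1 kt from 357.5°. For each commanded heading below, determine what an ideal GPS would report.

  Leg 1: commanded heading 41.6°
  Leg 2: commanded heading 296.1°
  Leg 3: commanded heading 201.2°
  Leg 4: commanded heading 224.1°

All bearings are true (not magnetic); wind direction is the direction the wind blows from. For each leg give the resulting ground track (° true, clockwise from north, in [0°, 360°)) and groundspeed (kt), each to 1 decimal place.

Leg 1: heading 41.6°; drift +18.1° → track 59.7°, groundspeed 78.6 kt
Leg 2: heading 296.1°; drift -20.3° → track 275.8°, groundspeed 88.6 kt
Leg 3: heading 201.2°; drift -6.1° → track 195.1°, groundspeed 132.8 kt
Leg 4: heading 224.1°; drift -11.6° → track 212.5°, groundspeed 126.6 kt

Leg 1: track=59.7°, groundspeed=78.6 kt
Leg 2: track=275.8°, groundspeed=88.6 kt
Leg 3: track=195.1°, groundspeed=132.8 kt
Leg 4: track=212.5°, groundspeed=126.6 kt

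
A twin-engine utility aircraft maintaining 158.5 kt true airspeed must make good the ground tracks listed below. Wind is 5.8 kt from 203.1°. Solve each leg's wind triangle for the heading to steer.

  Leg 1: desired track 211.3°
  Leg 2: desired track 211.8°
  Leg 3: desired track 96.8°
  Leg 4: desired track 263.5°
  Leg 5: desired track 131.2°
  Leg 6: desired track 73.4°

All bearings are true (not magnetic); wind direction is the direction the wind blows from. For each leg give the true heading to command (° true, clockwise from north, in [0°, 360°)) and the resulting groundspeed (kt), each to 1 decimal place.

Leg 1: desired track 211.3°; wind correction -0.3° → command heading 211.0°, groundspeed 152.8 kt
Leg 2: desired track 211.8°; wind correction -0.3° → command heading 211.5°, groundspeed 152.8 kt
Leg 3: desired track 96.8°; wind correction +2.0° → command heading 98.8°, groundspeed 160.0 kt
Leg 4: desired track 263.5°; wind correction -1.8° → command heading 261.7°, groundspeed 155.6 kt
Leg 5: desired track 131.2°; wind correction +2.0° → command heading 133.2°, groundspeed 156.6 kt
Leg 6: desired track 73.4°; wind correction +1.6° → command heading 75.0°, groundspeed 162.1 kt

Leg 1: heading=211.0°, groundspeed=152.8 kt
Leg 2: heading=211.5°, groundspeed=152.8 kt
Leg 3: heading=98.8°, groundspeed=160.0 kt
Leg 4: heading=261.7°, groundspeed=155.6 kt
Leg 5: heading=133.2°, groundspeed=156.6 kt
Leg 6: heading=75.0°, groundspeed=162.1 kt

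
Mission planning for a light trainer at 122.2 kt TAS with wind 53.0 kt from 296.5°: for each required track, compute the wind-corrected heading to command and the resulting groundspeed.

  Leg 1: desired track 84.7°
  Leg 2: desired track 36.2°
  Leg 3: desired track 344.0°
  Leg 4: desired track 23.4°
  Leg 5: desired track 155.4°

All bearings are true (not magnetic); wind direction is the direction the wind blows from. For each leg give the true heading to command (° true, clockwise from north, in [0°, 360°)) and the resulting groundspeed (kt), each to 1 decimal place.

Leg 1: desired track 84.7°; wind correction -13.2° → command heading 71.5°, groundspeed 164.0 kt
Leg 2: desired track 36.2°; wind correction -25.3° → command heading 10.9°, groundspeed 119.4 kt
Leg 3: desired track 344.0°; wind correction -18.6° → command heading 325.4°, groundspeed 80.0 kt
Leg 4: desired track 23.4°; wind correction -25.7° → command heading 357.7°, groundspeed 107.3 kt
Leg 5: desired track 155.4°; wind correction +15.8° → command heading 171.2°, groundspeed 158.8 kt

Leg 1: heading=71.5°, groundspeed=164.0 kt
Leg 2: heading=10.9°, groundspeed=119.4 kt
Leg 3: heading=325.4°, groundspeed=80.0 kt
Leg 4: heading=357.7°, groundspeed=107.3 kt
Leg 5: heading=171.2°, groundspeed=158.8 kt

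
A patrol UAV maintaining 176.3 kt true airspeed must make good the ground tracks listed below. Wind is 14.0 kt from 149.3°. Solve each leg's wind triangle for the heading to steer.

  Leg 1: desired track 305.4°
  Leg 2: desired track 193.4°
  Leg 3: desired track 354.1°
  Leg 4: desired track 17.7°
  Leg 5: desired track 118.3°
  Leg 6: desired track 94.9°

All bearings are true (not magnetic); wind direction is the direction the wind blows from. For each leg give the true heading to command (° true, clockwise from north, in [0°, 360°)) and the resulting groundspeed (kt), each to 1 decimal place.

Leg 1: desired track 305.4°; wind correction -1.8° → command heading 303.6°, groundspeed 189.0 kt
Leg 2: desired track 193.4°; wind correction -3.2° → command heading 190.2°, groundspeed 166.0 kt
Leg 3: desired track 354.1°; wind correction +1.9° → command heading 356.0°, groundspeed 188.9 kt
Leg 4: desired track 17.7°; wind correction +3.4° → command heading 21.1°, groundspeed 185.3 kt
Leg 5: desired track 118.3°; wind correction +2.3° → command heading 120.6°, groundspeed 164.2 kt
Leg 6: desired track 94.9°; wind correction +3.7° → command heading 98.6°, groundspeed 167.8 kt

Leg 1: heading=303.6°, groundspeed=189.0 kt
Leg 2: heading=190.2°, groundspeed=166.0 kt
Leg 3: heading=356.0°, groundspeed=188.9 kt
Leg 4: heading=21.1°, groundspeed=185.3 kt
Leg 5: heading=120.6°, groundspeed=164.2 kt
Leg 6: heading=98.6°, groundspeed=167.8 kt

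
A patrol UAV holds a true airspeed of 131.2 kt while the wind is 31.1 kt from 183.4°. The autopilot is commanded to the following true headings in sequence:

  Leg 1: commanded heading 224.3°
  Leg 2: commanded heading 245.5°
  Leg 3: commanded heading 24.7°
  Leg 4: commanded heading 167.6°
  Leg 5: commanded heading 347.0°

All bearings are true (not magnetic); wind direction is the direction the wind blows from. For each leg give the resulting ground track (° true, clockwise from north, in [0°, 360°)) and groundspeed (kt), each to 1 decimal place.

Leg 1: heading 224.3°; drift +10.7° → track 235.0°, groundspeed 109.6 kt
Leg 2: heading 245.5°; drift +13.3° → track 258.8°, groundspeed 119.8 kt
Leg 3: heading 24.7°; drift -4.0° → track 20.7°, groundspeed 160.6 kt
Leg 4: heading 167.6°; drift -4.8° → track 162.8°, groundspeed 101.6 kt
Leg 5: heading 347.0°; drift +3.1° → track 350.1°, groundspeed 161.3 kt

Leg 1: track=235.0°, groundspeed=109.6 kt
Leg 2: track=258.8°, groundspeed=119.8 kt
Leg 3: track=20.7°, groundspeed=160.6 kt
Leg 4: track=162.8°, groundspeed=101.6 kt
Leg 5: track=350.1°, groundspeed=161.3 kt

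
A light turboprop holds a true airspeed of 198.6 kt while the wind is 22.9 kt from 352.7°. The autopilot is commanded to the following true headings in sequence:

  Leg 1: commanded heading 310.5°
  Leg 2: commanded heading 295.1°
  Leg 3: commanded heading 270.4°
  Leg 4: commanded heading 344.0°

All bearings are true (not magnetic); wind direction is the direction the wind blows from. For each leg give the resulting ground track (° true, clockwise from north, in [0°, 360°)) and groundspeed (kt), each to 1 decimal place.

Leg 1: heading 310.5°; drift -4.8° → track 305.7°, groundspeed 182.3 kt
Leg 2: heading 295.1°; drift -5.9° → track 289.2°, groundspeed 187.3 kt
Leg 3: heading 270.4°; drift -6.6° → track 263.8°, groundspeed 196.8 kt
Leg 4: heading 344.0°; drift -1.1° → track 342.9°, groundspeed 176.0 kt

Leg 1: track=305.7°, groundspeed=182.3 kt
Leg 2: track=289.2°, groundspeed=187.3 kt
Leg 3: track=263.8°, groundspeed=196.8 kt
Leg 4: track=342.9°, groundspeed=176.0 kt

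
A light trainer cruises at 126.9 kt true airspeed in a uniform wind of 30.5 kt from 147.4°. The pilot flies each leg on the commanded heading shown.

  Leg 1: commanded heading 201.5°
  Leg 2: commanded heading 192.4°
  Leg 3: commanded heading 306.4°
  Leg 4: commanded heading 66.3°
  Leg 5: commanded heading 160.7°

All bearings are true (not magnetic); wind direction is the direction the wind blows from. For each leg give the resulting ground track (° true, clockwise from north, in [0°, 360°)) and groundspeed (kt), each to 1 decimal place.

Leg 1: track=214.3°, groundspeed=111.8 kt
Leg 2: track=204.0°, groundspeed=107.5 kt
Leg 3: track=310.4°, groundspeed=155.8 kt
Leg 4: track=52.4°, groundspeed=125.8 kt
Leg 5: track=164.8°, groundspeed=97.5 kt

Leg 1: heading 201.5°; drift +12.8° → track 214.3°, groundspeed 111.8 kt
Leg 2: heading 192.4°; drift +11.6° → track 204.0°, groundspeed 107.5 kt
Leg 3: heading 306.4°; drift +4.0° → track 310.4°, groundspeed 155.8 kt
Leg 4: heading 66.3°; drift -13.9° → track 52.4°, groundspeed 125.8 kt
Leg 5: heading 160.7°; drift +4.1° → track 164.8°, groundspeed 97.5 kt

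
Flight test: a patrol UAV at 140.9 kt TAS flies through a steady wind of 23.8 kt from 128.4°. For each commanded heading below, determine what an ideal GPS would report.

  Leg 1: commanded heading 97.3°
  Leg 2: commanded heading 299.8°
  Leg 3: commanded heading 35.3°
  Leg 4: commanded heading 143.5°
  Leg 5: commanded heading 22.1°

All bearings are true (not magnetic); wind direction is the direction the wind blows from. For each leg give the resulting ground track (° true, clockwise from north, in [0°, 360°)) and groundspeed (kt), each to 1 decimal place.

Leg 1: heading 97.3°; drift -5.8° → track 91.5°, groundspeed 121.1 kt
Leg 2: heading 299.8°; drift +1.2° → track 301.0°, groundspeed 164.5 kt
Leg 3: heading 35.3°; drift -9.5° → track 25.8°, groundspeed 144.2 kt
Leg 4: heading 143.5°; drift +3.0° → track 146.5°, groundspeed 118.1 kt
Leg 5: heading 22.1°; drift -8.8° → track 13.3°, groundspeed 149.3 kt

Leg 1: track=91.5°, groundspeed=121.1 kt
Leg 2: track=301.0°, groundspeed=164.5 kt
Leg 3: track=25.8°, groundspeed=144.2 kt
Leg 4: track=146.5°, groundspeed=118.1 kt
Leg 5: track=13.3°, groundspeed=149.3 kt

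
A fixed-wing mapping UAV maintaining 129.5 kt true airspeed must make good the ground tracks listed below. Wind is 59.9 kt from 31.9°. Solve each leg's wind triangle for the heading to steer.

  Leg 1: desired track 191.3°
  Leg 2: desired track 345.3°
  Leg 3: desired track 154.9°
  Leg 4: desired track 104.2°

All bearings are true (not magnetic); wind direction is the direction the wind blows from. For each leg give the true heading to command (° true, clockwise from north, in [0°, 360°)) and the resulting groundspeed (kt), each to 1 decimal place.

Leg 1: heading=181.9°, groundspeed=183.8 kt
Leg 2: heading=4.9°, groundspeed=80.8 kt
Leg 3: heading=132.1°, groundspeed=152.0 kt
Leg 4: heading=78.1°, groundspeed=98.0 kt

Leg 1: desired track 191.3°; wind correction -9.4° → command heading 181.9°, groundspeed 183.8 kt
Leg 2: desired track 345.3°; wind correction +19.6° → command heading 4.9°, groundspeed 80.8 kt
Leg 3: desired track 154.9°; wind correction -22.8° → command heading 132.1°, groundspeed 152.0 kt
Leg 4: desired track 104.2°; wind correction -26.1° → command heading 78.1°, groundspeed 98.0 kt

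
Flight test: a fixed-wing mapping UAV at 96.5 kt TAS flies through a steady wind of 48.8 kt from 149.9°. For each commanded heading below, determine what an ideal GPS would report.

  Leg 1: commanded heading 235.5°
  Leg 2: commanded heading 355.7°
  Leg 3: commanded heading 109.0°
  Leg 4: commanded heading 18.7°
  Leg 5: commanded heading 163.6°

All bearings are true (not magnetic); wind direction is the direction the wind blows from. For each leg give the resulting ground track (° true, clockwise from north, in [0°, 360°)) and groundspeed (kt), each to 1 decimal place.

Leg 1: track=263.2°, groundspeed=104.7 kt
Leg 2: track=347.1°, groundspeed=142.0 kt
Leg 3: track=80.8°, groundspeed=67.6 kt
Leg 4: track=2.8°, groundspeed=133.8 kt
Leg 5: track=176.8°, groundspeed=50.4 kt

Leg 1: heading 235.5°; drift +27.7° → track 263.2°, groundspeed 104.7 kt
Leg 2: heading 355.7°; drift -8.6° → track 347.1°, groundspeed 142.0 kt
Leg 3: heading 109.0°; drift -28.2° → track 80.8°, groundspeed 67.6 kt
Leg 4: heading 18.7°; drift -15.9° → track 2.8°, groundspeed 133.8 kt
Leg 5: heading 163.6°; drift +13.2° → track 176.8°, groundspeed 50.4 kt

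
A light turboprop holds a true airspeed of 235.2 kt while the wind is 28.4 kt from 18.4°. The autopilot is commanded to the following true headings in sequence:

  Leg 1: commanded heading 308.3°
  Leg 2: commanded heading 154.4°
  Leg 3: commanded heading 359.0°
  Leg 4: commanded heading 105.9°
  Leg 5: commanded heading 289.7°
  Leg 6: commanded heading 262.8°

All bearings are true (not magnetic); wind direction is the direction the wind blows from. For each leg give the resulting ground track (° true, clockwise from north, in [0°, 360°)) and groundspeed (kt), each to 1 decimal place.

Leg 1: heading 308.3°; drift -6.8° → track 301.5°, groundspeed 227.1 kt
Leg 2: heading 154.4°; drift +4.4° → track 158.8°, groundspeed 256.4 kt
Leg 3: heading 359.0°; drift -2.6° → track 356.4°, groundspeed 208.6 kt
Leg 4: heading 105.9°; drift +6.9° → track 112.8°, groundspeed 235.7 kt
Leg 5: heading 289.7°; drift -6.9° → track 282.8°, groundspeed 236.3 kt
Leg 6: heading 262.8°; drift -5.9° → track 256.9°, groundspeed 248.8 kt

Leg 1: track=301.5°, groundspeed=227.1 kt
Leg 2: track=158.8°, groundspeed=256.4 kt
Leg 3: track=356.4°, groundspeed=208.6 kt
Leg 4: track=112.8°, groundspeed=235.7 kt
Leg 5: track=282.8°, groundspeed=236.3 kt
Leg 6: track=256.9°, groundspeed=248.8 kt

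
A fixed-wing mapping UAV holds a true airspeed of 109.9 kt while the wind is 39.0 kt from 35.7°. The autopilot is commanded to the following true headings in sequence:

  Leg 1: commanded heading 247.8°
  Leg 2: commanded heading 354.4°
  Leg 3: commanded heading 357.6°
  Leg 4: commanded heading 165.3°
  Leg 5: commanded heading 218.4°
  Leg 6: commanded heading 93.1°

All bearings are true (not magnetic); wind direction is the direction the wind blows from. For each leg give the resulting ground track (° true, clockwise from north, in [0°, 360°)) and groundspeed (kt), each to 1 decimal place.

Leg 1: heading 247.8°; drift -8.2° → track 239.6°, groundspeed 144.4 kt
Leg 2: heading 354.4°; drift -17.7° → track 336.7°, groundspeed 84.6 kt
Leg 3: heading 357.6°; drift -16.9° → track 340.7°, groundspeed 82.8 kt
Leg 4: heading 165.3°; drift +12.6° → track 177.9°, groundspeed 138.1 kt
Leg 5: heading 218.4°; drift -0.7° → track 217.7°, groundspeed 148.9 kt
Leg 6: heading 93.1°; drift +20.3° → track 113.4°, groundspeed 94.8 kt

Leg 1: track=239.6°, groundspeed=144.4 kt
Leg 2: track=336.7°, groundspeed=84.6 kt
Leg 3: track=340.7°, groundspeed=82.8 kt
Leg 4: track=177.9°, groundspeed=138.1 kt
Leg 5: track=217.7°, groundspeed=148.9 kt
Leg 6: track=113.4°, groundspeed=94.8 kt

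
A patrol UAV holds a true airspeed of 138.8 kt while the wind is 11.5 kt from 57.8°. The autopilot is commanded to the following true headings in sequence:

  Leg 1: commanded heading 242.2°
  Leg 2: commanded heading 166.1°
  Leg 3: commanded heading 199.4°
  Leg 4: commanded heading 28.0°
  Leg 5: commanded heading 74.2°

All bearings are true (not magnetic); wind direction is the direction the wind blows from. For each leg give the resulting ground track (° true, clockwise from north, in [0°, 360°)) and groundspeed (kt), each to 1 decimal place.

Leg 1: heading 242.2°; drift -0.3° → track 241.9°, groundspeed 150.3 kt
Leg 2: heading 166.1°; drift +4.4° → track 170.5°, groundspeed 142.8 kt
Leg 3: heading 199.4°; drift +2.8° → track 202.2°, groundspeed 148.0 kt
Leg 4: heading 28.0°; drift -2.5° → track 25.5°, groundspeed 128.9 kt
Leg 5: heading 74.2°; drift +1.5° → track 75.7°, groundspeed 127.8 kt

Leg 1: track=241.9°, groundspeed=150.3 kt
Leg 2: track=170.5°, groundspeed=142.8 kt
Leg 3: track=202.2°, groundspeed=148.0 kt
Leg 4: track=25.5°, groundspeed=128.9 kt
Leg 5: track=75.7°, groundspeed=127.8 kt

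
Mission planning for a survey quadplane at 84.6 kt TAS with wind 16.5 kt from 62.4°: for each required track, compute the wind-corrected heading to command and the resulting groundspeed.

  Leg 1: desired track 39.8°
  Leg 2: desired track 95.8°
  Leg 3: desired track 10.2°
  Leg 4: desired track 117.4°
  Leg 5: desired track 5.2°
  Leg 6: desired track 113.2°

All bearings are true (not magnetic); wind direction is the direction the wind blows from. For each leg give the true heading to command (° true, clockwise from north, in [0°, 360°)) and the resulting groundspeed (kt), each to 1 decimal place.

Leg 1: desired track 39.8°; wind correction +4.3° → command heading 44.1°, groundspeed 69.1 kt
Leg 2: desired track 95.8°; wind correction -6.2° → command heading 89.6°, groundspeed 70.3 kt
Leg 3: desired track 10.2°; wind correction +8.9° → command heading 19.1°, groundspeed 73.5 kt
Leg 4: desired track 117.4°; wind correction -9.2° → command heading 108.2°, groundspeed 74.0 kt
Leg 5: desired track 5.2°; wind correction +9.4° → command heading 14.6°, groundspeed 74.5 kt
Leg 6: desired track 113.2°; wind correction -8.7° → command heading 104.5°, groundspeed 73.2 kt

Leg 1: heading=44.1°, groundspeed=69.1 kt
Leg 2: heading=89.6°, groundspeed=70.3 kt
Leg 3: heading=19.1°, groundspeed=73.5 kt
Leg 4: heading=108.2°, groundspeed=74.0 kt
Leg 5: heading=14.6°, groundspeed=74.5 kt
Leg 6: heading=104.5°, groundspeed=73.2 kt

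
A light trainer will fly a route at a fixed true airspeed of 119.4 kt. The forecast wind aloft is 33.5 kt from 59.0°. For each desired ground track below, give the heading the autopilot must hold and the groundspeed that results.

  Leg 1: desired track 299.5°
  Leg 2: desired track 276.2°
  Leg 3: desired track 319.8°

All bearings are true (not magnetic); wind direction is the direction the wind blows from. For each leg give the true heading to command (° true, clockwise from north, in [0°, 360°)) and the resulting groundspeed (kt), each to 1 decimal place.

Leg 1: desired track 299.5°; wind correction +14.1° → command heading 313.6°, groundspeed 132.3 kt
Leg 2: desired track 276.2°; wind correction +9.8° → command heading 286.0°, groundspeed 144.4 kt
Leg 3: desired track 319.8°; wind correction +16.1° → command heading 335.9°, groundspeed 120.1 kt

Leg 1: heading=313.6°, groundspeed=132.3 kt
Leg 2: heading=286.0°, groundspeed=144.4 kt
Leg 3: heading=335.9°, groundspeed=120.1 kt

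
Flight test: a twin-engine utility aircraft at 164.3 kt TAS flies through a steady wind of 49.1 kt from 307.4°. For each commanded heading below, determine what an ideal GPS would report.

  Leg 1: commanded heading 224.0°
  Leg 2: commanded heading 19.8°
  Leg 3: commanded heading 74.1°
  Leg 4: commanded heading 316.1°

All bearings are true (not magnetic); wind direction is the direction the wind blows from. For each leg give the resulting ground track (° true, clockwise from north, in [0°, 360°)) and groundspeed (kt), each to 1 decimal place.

Leg 1: track=206.9°, groundspeed=166.0 kt
Leg 2: track=37.2°, groundspeed=156.6 kt
Leg 3: track=85.6°, groundspeed=197.6 kt
Leg 4: track=319.8°, groundspeed=116.0 kt

Leg 1: heading 224.0°; drift -17.1° → track 206.9°, groundspeed 166.0 kt
Leg 2: heading 19.8°; drift +17.4° → track 37.2°, groundspeed 156.6 kt
Leg 3: heading 74.1°; drift +11.5° → track 85.6°, groundspeed 197.6 kt
Leg 4: heading 316.1°; drift +3.7° → track 319.8°, groundspeed 116.0 kt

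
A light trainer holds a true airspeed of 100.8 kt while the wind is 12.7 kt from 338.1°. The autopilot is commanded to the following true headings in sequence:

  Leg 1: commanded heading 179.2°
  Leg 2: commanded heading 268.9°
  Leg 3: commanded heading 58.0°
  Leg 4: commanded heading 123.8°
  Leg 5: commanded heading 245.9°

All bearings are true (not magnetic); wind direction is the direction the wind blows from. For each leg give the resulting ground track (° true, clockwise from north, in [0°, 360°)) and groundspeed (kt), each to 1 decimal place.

Leg 1: track=176.9°, groundspeed=112.7 kt
Leg 2: track=261.9°, groundspeed=97.0 kt
Leg 3: track=65.2°, groundspeed=99.4 kt
Leg 4: track=127.5°, groundspeed=111.5 kt
Leg 5: track=238.8°, groundspeed=102.1 kt

Leg 1: heading 179.2°; drift -2.3° → track 176.9°, groundspeed 112.7 kt
Leg 2: heading 268.9°; drift -7.0° → track 261.9°, groundspeed 97.0 kt
Leg 3: heading 58.0°; drift +7.2° → track 65.2°, groundspeed 99.4 kt
Leg 4: heading 123.8°; drift +3.7° → track 127.5°, groundspeed 111.5 kt
Leg 5: heading 245.9°; drift -7.1° → track 238.8°, groundspeed 102.1 kt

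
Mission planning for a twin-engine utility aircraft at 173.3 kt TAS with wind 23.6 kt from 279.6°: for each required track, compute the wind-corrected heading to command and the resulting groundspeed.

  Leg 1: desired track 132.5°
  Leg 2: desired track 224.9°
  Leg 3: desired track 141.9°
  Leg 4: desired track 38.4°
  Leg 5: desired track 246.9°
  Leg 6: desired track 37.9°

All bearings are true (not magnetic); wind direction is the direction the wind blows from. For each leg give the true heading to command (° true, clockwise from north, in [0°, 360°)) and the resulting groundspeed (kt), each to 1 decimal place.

Leg 1: heading=136.7°, groundspeed=192.6 kt
Leg 2: heading=231.3°, groundspeed=158.6 kt
Leg 3: heading=147.2°, groundspeed=190.0 kt
Leg 4: heading=31.5°, groundspeed=183.4 kt
Leg 5: heading=251.1°, groundspeed=153.0 kt
Leg 6: heading=31.0°, groundspeed=183.2 kt

Leg 1: desired track 132.5°; wind correction +4.2° → command heading 136.7°, groundspeed 192.6 kt
Leg 2: desired track 224.9°; wind correction +6.4° → command heading 231.3°, groundspeed 158.6 kt
Leg 3: desired track 141.9°; wind correction +5.3° → command heading 147.2°, groundspeed 190.0 kt
Leg 4: desired track 38.4°; wind correction -6.9° → command heading 31.5°, groundspeed 183.4 kt
Leg 5: desired track 246.9°; wind correction +4.2° → command heading 251.1°, groundspeed 153.0 kt
Leg 6: desired track 37.9°; wind correction -6.9° → command heading 31.0°, groundspeed 183.2 kt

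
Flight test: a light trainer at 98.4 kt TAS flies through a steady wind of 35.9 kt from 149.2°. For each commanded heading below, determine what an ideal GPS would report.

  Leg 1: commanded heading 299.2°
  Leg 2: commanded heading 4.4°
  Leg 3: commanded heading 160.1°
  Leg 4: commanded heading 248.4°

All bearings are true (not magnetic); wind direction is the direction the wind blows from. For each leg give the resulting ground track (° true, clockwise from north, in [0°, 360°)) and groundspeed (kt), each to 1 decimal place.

Leg 1: track=307.1°, groundspeed=130.7 kt
Leg 2: track=355.2°, groundspeed=129.4 kt
Leg 3: track=166.2°, groundspeed=63.5 kt
Leg 4: track=267.2°, groundspeed=110.0 kt

Leg 1: heading 299.2°; drift +7.9° → track 307.1°, groundspeed 130.7 kt
Leg 2: heading 4.4°; drift -9.2° → track 355.2°, groundspeed 129.4 kt
Leg 3: heading 160.1°; drift +6.1° → track 166.2°, groundspeed 63.5 kt
Leg 4: heading 248.4°; drift +18.8° → track 267.2°, groundspeed 110.0 kt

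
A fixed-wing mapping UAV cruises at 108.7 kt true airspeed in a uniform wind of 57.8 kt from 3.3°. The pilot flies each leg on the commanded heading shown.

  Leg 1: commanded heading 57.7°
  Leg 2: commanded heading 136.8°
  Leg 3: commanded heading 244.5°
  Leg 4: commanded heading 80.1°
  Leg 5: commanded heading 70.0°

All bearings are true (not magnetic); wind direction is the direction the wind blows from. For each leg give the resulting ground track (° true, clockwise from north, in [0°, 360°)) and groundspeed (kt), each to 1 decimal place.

Leg 1: track=89.8°, groundspeed=88.6 kt
Leg 2: track=152.6°, groundspeed=154.3 kt
Leg 3: track=224.1°, groundspeed=145.6 kt
Leg 4: track=110.6°, groundspeed=110.8 kt
Leg 5: track=101.7°, groundspeed=100.9 kt

Leg 1: heading 57.7°; drift +32.1° → track 89.8°, groundspeed 88.6 kt
Leg 2: heading 136.8°; drift +15.8° → track 152.6°, groundspeed 154.3 kt
Leg 3: heading 244.5°; drift -20.4° → track 224.1°, groundspeed 145.6 kt
Leg 4: heading 80.1°; drift +30.5° → track 110.6°, groundspeed 110.8 kt
Leg 5: heading 70.0°; drift +31.7° → track 101.7°, groundspeed 100.9 kt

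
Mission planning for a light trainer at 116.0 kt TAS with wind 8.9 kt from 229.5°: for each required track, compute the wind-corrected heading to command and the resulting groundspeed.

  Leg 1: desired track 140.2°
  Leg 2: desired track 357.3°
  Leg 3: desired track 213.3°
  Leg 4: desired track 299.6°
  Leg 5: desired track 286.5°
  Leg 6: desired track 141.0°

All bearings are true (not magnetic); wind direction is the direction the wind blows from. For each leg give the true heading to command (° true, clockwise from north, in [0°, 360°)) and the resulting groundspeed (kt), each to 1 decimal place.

Leg 1: desired track 140.2°; wind correction +4.4° → command heading 144.6°, groundspeed 115.5 kt
Leg 2: desired track 357.3°; wind correction -3.5° → command heading 353.8°, groundspeed 121.2 kt
Leg 3: desired track 213.3°; wind correction +1.2° → command heading 214.5°, groundspeed 107.4 kt
Leg 4: desired track 299.6°; wind correction -4.1° → command heading 295.5°, groundspeed 112.7 kt
Leg 5: desired track 286.5°; wind correction -3.7° → command heading 282.8°, groundspeed 110.9 kt
Leg 6: desired track 141.0°; wind correction +4.4° → command heading 145.4°, groundspeed 115.4 kt

Leg 1: heading=144.6°, groundspeed=115.5 kt
Leg 2: heading=353.8°, groundspeed=121.2 kt
Leg 3: heading=214.5°, groundspeed=107.4 kt
Leg 4: heading=295.5°, groundspeed=112.7 kt
Leg 5: heading=282.8°, groundspeed=110.9 kt
Leg 6: heading=145.4°, groundspeed=115.4 kt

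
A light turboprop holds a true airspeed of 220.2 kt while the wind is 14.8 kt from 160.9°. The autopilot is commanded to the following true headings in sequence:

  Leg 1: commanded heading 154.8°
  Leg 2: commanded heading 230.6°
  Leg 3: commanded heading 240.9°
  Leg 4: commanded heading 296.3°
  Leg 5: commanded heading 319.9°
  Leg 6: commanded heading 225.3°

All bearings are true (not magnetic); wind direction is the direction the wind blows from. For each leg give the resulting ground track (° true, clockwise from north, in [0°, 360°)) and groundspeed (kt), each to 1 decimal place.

Leg 1: heading 154.8°; drift -0.4° → track 154.4°, groundspeed 205.5 kt
Leg 2: heading 230.6°; drift +3.7° → track 234.3°, groundspeed 215.5 kt
Leg 3: heading 240.9°; drift +3.8° → track 244.7°, groundspeed 218.1 kt
Leg 4: heading 296.3°; drift +2.6° → track 298.9°, groundspeed 231.0 kt
Leg 5: heading 319.9°; drift +1.3° → track 321.2°, groundspeed 234.1 kt
Leg 6: heading 225.3°; drift +3.6° → track 228.9°, groundspeed 214.2 kt

Leg 1: track=154.4°, groundspeed=205.5 kt
Leg 2: track=234.3°, groundspeed=215.5 kt
Leg 3: track=244.7°, groundspeed=218.1 kt
Leg 4: track=298.9°, groundspeed=231.0 kt
Leg 5: track=321.2°, groundspeed=234.1 kt
Leg 6: track=228.9°, groundspeed=214.2 kt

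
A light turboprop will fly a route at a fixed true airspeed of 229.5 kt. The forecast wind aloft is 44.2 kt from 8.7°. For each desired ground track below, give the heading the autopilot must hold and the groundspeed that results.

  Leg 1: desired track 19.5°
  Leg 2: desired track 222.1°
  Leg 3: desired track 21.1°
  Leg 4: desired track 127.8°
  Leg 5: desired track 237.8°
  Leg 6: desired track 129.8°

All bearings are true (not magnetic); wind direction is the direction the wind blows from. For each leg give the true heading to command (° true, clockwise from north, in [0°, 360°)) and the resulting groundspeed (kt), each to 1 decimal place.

Leg 1: desired track 19.5°; wind correction -2.1° → command heading 17.4°, groundspeed 185.9 kt
Leg 2: desired track 222.1°; wind correction +6.1° → command heading 228.2°, groundspeed 265.1 kt
Leg 3: desired track 21.1°; wind correction -2.4° → command heading 18.7°, groundspeed 186.1 kt
Leg 4: desired track 127.8°; wind correction -9.7° → command heading 118.1°, groundspeed 247.7 kt
Leg 5: desired track 237.8°; wind correction +8.4° → command heading 246.2°, groundspeed 256.0 kt
Leg 6: desired track 129.8°; wind correction -9.5° → command heading 120.3°, groundspeed 249.2 kt

Leg 1: heading=17.4°, groundspeed=185.9 kt
Leg 2: heading=228.2°, groundspeed=265.1 kt
Leg 3: heading=18.7°, groundspeed=186.1 kt
Leg 4: heading=118.1°, groundspeed=247.7 kt
Leg 5: heading=246.2°, groundspeed=256.0 kt
Leg 6: heading=120.3°, groundspeed=249.2 kt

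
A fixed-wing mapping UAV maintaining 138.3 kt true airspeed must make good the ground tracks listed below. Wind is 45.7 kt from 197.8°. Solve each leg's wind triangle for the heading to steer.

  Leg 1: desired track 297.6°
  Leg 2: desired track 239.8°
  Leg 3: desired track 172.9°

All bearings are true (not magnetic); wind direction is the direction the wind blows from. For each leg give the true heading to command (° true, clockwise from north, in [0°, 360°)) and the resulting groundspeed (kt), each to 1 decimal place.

Leg 1: heading=278.6°, groundspeed=138.5 kt
Leg 2: heading=227.0°, groundspeed=100.9 kt
Leg 3: heading=180.9°, groundspeed=95.5 kt

Leg 1: desired track 297.6°; wind correction -19.0° → command heading 278.6°, groundspeed 138.5 kt
Leg 2: desired track 239.8°; wind correction -12.8° → command heading 227.0°, groundspeed 100.9 kt
Leg 3: desired track 172.9°; wind correction +8.0° → command heading 180.9°, groundspeed 95.5 kt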